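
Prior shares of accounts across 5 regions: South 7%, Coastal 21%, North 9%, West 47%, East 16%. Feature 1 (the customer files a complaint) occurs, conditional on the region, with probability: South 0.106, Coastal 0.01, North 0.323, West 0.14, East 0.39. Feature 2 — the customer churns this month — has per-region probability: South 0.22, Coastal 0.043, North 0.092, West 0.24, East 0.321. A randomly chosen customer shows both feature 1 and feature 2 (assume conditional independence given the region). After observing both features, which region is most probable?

East

Prior × likelihood for each hypothesis:
  South: 0.07 × 0.106 × 0.22 = 0.0016324
  Coastal: 0.21 × 0.01 × 0.043 = 0.0000903
  North: 0.09 × 0.323 × 0.092 = 0.00267444
  West: 0.47 × 0.14 × 0.24 = 0.015792
  East: 0.16 × 0.39 × 0.321 = 0.0200304
Normalizing constant = 0.04021954.
Largest term belongs to East, so East is most probable.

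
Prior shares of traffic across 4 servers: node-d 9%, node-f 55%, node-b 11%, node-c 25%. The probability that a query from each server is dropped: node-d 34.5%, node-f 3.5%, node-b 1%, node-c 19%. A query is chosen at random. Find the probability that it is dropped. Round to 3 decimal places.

0.099

By Bayes' rule, posterior ∝ prior × likelihood:
  node-d: 0.09 × 0.345 = 0.03105
  node-f: 0.55 × 0.035 = 0.01925
  node-b: 0.11 × 0.01 = 0.0011
  node-c: 0.25 × 0.19 = 0.0475
P(dropped) = 0.03105 + 0.01925 + 0.0011 + 0.0475 = 0.0989 → 0.099.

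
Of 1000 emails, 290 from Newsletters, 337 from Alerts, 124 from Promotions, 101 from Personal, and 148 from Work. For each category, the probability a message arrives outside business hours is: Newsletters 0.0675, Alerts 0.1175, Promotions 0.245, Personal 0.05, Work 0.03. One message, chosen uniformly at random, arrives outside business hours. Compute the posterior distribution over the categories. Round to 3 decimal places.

Newsletters 0.198, Alerts 0.400, Promotions 0.307, Personal 0.051, Work 0.045

By Bayes' rule, posterior ∝ prior × likelihood:
  Newsletters: 0.29 × 0.0675 = 0.019575
  Alerts: 0.337 × 0.1175 = 0.0395975
  Promotions: 0.124 × 0.245 = 0.03038
  Personal: 0.101 × 0.05 = 0.00505
  Work: 0.148 × 0.03 = 0.00444
Normalizing constant = 0.0990425.
P(Newsletters | off-hours) = 0.019575/0.0990425 ≈ 0.198
P(Alerts | off-hours) = 0.0395975/0.0990425 ≈ 0.400
P(Promotions | off-hours) = 0.03038/0.0990425 ≈ 0.307
P(Personal | off-hours) = 0.00505/0.0990425 ≈ 0.051
P(Work | off-hours) = 0.00444/0.0990425 ≈ 0.045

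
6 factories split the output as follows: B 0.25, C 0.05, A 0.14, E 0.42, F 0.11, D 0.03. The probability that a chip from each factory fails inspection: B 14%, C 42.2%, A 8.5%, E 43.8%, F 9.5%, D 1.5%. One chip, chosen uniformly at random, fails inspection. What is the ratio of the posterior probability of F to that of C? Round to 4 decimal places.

0.4953

Prior × likelihood for each hypothesis:
  B: 0.25 × 0.14 = 0.035
  C: 0.05 × 0.422 = 0.0211
  A: 0.14 × 0.085 = 0.0119
  E: 0.42 × 0.438 = 0.18396
  F: 0.11 × 0.095 = 0.01045
  D: 0.03 × 0.015 = 0.00045
Total = 0.26286.
The ratio is 0.01045 / 0.0211 (the normalizer cancels) = 0.4953.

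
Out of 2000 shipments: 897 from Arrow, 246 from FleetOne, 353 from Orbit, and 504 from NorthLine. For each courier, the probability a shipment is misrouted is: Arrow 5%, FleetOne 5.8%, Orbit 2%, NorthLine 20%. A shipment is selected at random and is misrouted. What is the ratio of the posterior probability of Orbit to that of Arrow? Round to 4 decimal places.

0.1574

Compute prior × likelihood for every hypothesis:
  Arrow: 0.4485 × 0.05 = 0.022425
  FleetOne: 0.123 × 0.058 = 0.007134
  Orbit: 0.1765 × 0.02 = 0.00353
  NorthLine: 0.252 × 0.2 = 0.0504
Total = 0.083489.
The ratio is 0.00353 / 0.022425 (the normalizer cancels) = 0.1574.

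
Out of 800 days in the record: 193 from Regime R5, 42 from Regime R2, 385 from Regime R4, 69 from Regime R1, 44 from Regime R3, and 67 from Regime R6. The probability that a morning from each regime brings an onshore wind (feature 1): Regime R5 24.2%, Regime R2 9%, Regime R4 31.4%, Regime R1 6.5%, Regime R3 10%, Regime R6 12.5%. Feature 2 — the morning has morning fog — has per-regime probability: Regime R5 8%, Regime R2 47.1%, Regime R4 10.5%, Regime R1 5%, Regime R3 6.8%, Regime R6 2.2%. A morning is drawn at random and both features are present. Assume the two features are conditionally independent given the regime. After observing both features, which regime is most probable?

Unnormalized posteriors (prior × likelihood):
  Regime R5: 0.24125 × 0.242 × 0.08 = 0.0046706
  Regime R2: 0.0525 × 0.09 × 0.471 = 0.002225475
  Regime R4: 0.48125 × 0.314 × 0.105 = 0.0158668125
  Regime R1: 0.08625 × 0.065 × 0.05 = 0.0002803125
  Regime R3: 0.055 × 0.1 × 0.068 = 0.000374
  Regime R6: 0.08375 × 0.125 × 0.022 = 0.0002303125
Normalizing constant = 0.0236475125.
Largest term belongs to Regime R4, so Regime R4 is most probable.

Regime R4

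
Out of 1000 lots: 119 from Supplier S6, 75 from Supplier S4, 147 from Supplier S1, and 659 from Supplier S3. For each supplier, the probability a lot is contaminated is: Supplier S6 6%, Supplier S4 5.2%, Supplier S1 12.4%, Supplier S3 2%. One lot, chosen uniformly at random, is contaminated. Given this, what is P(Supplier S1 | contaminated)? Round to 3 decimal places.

0.429

Prior × likelihood for each hypothesis:
  Supplier S6: 0.119 × 0.06 = 0.00714
  Supplier S4: 0.075 × 0.052 = 0.0039
  Supplier S1: 0.147 × 0.124 = 0.018228
  Supplier S3: 0.659 × 0.02 = 0.01318
Sum = 0.042448.
P(Supplier S1 | evidence) = 0.018228 / 0.042448 ≈ 0.429.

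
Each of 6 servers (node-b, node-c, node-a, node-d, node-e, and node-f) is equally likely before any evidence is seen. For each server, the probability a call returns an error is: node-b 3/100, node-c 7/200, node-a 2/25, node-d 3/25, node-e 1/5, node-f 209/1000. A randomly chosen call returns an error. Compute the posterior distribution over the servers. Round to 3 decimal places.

node-b 0.045, node-c 0.052, node-a 0.119, node-d 0.178, node-e 0.297, node-f 0.310

Since the prior is uniform, the posterior is proportional to the likelihood:
  node-b: 0.03
  node-c: 0.035
  node-a: 0.08
  node-d: 0.12
  node-e: 0.2
  node-f: 0.209
Sum = 0.674.
P(node-b | error) = 0.03/0.674 ≈ 0.045
P(node-c | error) = 0.035/0.674 ≈ 0.052
P(node-a | error) = 0.08/0.674 ≈ 0.119
P(node-d | error) = 0.12/0.674 ≈ 0.178
P(node-e | error) = 0.2/0.674 ≈ 0.297
P(node-f | error) = 0.209/0.674 ≈ 0.310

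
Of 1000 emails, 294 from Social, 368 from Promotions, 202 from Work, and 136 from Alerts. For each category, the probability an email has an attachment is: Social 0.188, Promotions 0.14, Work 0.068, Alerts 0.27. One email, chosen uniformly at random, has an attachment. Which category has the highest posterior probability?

Prior × likelihood for each hypothesis:
  Social: 0.294 × 0.188 = 0.055272
  Promotions: 0.368 × 0.14 = 0.05152
  Work: 0.202 × 0.068 = 0.013736
  Alerts: 0.136 × 0.27 = 0.03672
Total = 0.157248.
Largest term belongs to Social, so Social is most probable.

Social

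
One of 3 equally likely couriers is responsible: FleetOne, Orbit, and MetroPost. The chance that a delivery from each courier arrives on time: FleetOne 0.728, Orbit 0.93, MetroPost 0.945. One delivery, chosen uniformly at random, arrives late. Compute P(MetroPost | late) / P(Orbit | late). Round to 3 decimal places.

Taking complements, P(late | each) = FleetOne 0.272, Orbit 0.07, MetroPost 0.055.
Since the prior is uniform, the posterior is proportional to the likelihood:
  FleetOne: 0.272
  Orbit: 0.07
  MetroPost: 0.055
Sum = 0.397.
The ratio is 0.055 / 0.07 (the normalizer cancels) = 0.786.

0.786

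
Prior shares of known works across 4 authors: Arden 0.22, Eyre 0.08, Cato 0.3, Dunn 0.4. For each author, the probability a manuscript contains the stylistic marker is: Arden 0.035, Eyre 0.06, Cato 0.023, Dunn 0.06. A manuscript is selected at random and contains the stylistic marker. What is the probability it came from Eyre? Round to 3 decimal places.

0.111

Prior × likelihood for each hypothesis:
  Arden: 0.22 × 0.035 = 0.0077
  Eyre: 0.08 × 0.06 = 0.0048
  Cato: 0.3 × 0.023 = 0.0069
  Dunn: 0.4 × 0.06 = 0.024
Sum = 0.0434.
P(Eyre | evidence) = 0.0048 / 0.0434 ≈ 0.111.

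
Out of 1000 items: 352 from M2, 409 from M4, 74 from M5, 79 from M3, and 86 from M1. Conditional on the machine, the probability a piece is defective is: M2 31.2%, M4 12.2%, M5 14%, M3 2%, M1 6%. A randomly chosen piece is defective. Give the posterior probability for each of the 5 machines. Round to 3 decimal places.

M2 0.621, M4 0.282, M5 0.059, M3 0.009, M1 0.029

Unnormalized posteriors (prior × likelihood):
  M2: 0.352 × 0.312 = 0.109824
  M4: 0.409 × 0.122 = 0.049898
  M5: 0.074 × 0.14 = 0.01036
  M3: 0.079 × 0.02 = 0.00158
  M1: 0.086 × 0.06 = 0.00516
Total = 0.176822.
P(M2 | defective) = 0.109824/0.176822 ≈ 0.621
P(M4 | defective) = 0.049898/0.176822 ≈ 0.282
P(M5 | defective) = 0.01036/0.176822 ≈ 0.059
P(M3 | defective) = 0.00158/0.176822 ≈ 0.009
P(M1 | defective) = 0.00516/0.176822 ≈ 0.029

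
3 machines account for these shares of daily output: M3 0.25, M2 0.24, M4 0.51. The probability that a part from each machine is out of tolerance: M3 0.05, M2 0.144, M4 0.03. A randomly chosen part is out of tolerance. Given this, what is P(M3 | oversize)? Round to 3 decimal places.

0.200

Compute prior × likelihood for every hypothesis:
  M3: 0.25 × 0.05 = 0.0125
  M2: 0.24 × 0.144 = 0.03456
  M4: 0.51 × 0.03 = 0.0153
Sum = 0.06236.
P(M3 | evidence) = 0.0125 / 0.06236 ≈ 0.200.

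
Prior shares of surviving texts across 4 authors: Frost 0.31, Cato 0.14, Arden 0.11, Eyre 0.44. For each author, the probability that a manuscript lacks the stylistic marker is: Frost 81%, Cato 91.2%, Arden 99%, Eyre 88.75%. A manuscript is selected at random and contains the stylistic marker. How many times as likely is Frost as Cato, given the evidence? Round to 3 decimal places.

4.781

Taking complements, P(marker | each) = Frost 0.19, Cato 0.088, Arden 0.01, Eyre 0.1125.
Unnormalized posteriors (prior × likelihood):
  Frost: 0.31 × 0.19 = 0.0589
  Cato: 0.14 × 0.088 = 0.01232
  Arden: 0.11 × 0.01 = 0.0011
  Eyre: 0.44 × 0.1125 = 0.0495
Normalizing constant = 0.12182.
The ratio is 0.0589 / 0.01232 (the normalizer cancels) = 4.781.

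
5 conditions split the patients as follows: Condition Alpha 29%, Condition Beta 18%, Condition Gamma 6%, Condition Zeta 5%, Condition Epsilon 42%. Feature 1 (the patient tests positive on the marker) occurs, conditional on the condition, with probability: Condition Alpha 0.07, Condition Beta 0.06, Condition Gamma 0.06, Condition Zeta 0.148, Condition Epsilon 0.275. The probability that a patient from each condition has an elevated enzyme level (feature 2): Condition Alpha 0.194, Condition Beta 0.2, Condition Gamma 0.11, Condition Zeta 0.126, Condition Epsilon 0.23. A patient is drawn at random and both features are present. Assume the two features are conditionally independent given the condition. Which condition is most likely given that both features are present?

Condition Epsilon

Compute prior × likelihood for every hypothesis:
  Condition Alpha: 0.29 × 0.07 × 0.194 = 0.0039382
  Condition Beta: 0.18 × 0.06 × 0.2 = 0.00216
  Condition Gamma: 0.06 × 0.06 × 0.11 = 0.000396
  Condition Zeta: 0.05 × 0.148 × 0.126 = 0.0009324
  Condition Epsilon: 0.42 × 0.275 × 0.23 = 0.026565
Normalizing constant = 0.0339916.
Largest term belongs to Condition Epsilon, so Condition Epsilon is most probable.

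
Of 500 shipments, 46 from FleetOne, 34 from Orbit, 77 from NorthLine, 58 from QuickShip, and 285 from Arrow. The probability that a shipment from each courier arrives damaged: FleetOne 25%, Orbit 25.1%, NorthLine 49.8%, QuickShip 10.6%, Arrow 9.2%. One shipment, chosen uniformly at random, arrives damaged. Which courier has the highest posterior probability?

Prior × likelihood for each hypothesis:
  FleetOne: 0.092 × 0.25 = 0.023
  Orbit: 0.068 × 0.251 = 0.017068
  NorthLine: 0.154 × 0.498 = 0.076692
  QuickShip: 0.116 × 0.106 = 0.012296
  Arrow: 0.57 × 0.092 = 0.05244
Sum = 0.181496.
Largest term belongs to NorthLine, so NorthLine is most probable.

NorthLine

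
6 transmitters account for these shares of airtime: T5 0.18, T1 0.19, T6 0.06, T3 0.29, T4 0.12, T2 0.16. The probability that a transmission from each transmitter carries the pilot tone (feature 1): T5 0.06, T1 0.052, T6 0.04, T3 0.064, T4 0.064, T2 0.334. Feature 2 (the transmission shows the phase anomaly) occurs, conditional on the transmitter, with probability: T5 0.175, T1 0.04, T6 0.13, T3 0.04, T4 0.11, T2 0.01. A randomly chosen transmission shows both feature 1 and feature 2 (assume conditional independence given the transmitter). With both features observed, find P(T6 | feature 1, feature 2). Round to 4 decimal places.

Prior × likelihood for each hypothesis:
  T5: 0.18 × 0.06 × 0.175 = 0.00189
  T1: 0.19 × 0.052 × 0.04 = 0.0003952
  T6: 0.06 × 0.04 × 0.13 = 0.000312
  T3: 0.29 × 0.064 × 0.04 = 0.0007424
  T4: 0.12 × 0.064 × 0.11 = 0.0008448
  T2: 0.16 × 0.334 × 0.01 = 0.0005344
Total = 0.0047188.
P(T6 | evidence) = 0.000312 / 0.0047188 ≈ 0.0661.

0.0661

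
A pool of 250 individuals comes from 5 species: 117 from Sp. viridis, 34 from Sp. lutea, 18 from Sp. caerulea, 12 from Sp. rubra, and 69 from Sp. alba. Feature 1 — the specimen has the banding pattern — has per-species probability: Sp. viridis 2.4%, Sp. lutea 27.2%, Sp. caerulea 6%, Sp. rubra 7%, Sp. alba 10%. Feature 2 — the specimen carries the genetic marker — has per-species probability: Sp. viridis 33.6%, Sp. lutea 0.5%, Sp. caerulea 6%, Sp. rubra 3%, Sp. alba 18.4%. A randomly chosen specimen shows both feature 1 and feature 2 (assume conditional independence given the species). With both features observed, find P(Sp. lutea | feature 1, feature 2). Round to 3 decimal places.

0.020

Unnormalized posteriors (prior × likelihood):
  Sp. viridis: 0.468 × 0.024 × 0.336 = 0.003773952
  Sp. lutea: 0.136 × 0.272 × 0.005 = 0.00018496
  Sp. caerulea: 0.072 × 0.06 × 0.06 = 0.0002592
  Sp. rubra: 0.048 × 0.07 × 0.03 = 0.0001008
  Sp. alba: 0.276 × 0.1 × 0.184 = 0.0050784
Sum = 0.009397312.
P(Sp. lutea | evidence) = 0.00018496 / 0.009397312 ≈ 0.020.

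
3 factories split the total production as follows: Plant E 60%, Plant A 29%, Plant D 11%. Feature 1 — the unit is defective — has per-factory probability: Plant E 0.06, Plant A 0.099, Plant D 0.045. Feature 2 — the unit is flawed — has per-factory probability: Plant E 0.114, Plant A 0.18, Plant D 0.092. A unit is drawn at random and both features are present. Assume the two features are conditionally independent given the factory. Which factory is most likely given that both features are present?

Plant A

Compute prior × likelihood for every hypothesis:
  Plant E: 0.6 × 0.06 × 0.114 = 0.004104
  Plant A: 0.29 × 0.099 × 0.18 = 0.0051678
  Plant D: 0.11 × 0.045 × 0.092 = 0.0004554
Normalizing constant = 0.0097272.
Largest term belongs to Plant A, so Plant A is most probable.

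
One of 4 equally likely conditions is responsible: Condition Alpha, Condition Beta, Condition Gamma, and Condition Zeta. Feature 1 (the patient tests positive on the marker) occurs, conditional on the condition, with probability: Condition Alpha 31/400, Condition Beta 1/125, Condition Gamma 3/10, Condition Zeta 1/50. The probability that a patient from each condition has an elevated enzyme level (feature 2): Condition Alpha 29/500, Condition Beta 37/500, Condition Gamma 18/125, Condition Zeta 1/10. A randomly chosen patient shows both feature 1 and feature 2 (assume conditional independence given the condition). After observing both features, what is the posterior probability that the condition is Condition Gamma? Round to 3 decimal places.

0.859

Since the prior is uniform, the posterior is proportional to the likelihood:
  Condition Alpha: 0.0775 × 0.058 = 0.004495
  Condition Beta: 0.008 × 0.074 = 0.000592
  Condition Gamma: 0.3 × 0.144 = 0.0432
  Condition Zeta: 0.02 × 0.1 = 0.002
Normalizing constant = 0.050287.
P(Condition Gamma | evidence) = 0.0432 / 0.050287 ≈ 0.859.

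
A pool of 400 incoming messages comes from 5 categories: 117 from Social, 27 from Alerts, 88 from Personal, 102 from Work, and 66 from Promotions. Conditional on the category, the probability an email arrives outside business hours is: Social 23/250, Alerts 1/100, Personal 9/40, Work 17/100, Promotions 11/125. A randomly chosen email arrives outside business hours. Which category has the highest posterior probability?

Compute prior × likelihood for every hypothesis:
  Social: 0.2925 × 0.092 = 0.02691
  Alerts: 0.0675 × 0.01 = 0.000675
  Personal: 0.22 × 0.225 = 0.0495
  Work: 0.255 × 0.17 = 0.04335
  Promotions: 0.165 × 0.088 = 0.01452
Sum = 0.134955.
Largest term belongs to Personal, so Personal is most probable.

Personal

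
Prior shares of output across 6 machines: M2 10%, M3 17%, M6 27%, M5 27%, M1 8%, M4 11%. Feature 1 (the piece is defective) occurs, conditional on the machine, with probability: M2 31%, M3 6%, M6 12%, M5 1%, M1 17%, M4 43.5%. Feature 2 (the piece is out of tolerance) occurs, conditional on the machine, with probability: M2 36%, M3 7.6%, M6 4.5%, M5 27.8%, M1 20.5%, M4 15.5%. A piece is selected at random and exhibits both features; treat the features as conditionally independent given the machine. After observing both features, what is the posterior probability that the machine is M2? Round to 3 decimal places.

0.458

By Bayes' rule, posterior ∝ prior × likelihood:
  M2: 0.1 × 0.31 × 0.36 = 0.01116
  M3: 0.17 × 0.06 × 0.076 = 0.0007752
  M6: 0.27 × 0.12 × 0.045 = 0.001458
  M5: 0.27 × 0.01 × 0.278 = 0.0007506
  M1: 0.08 × 0.17 × 0.205 = 0.002788
  M4: 0.11 × 0.435 × 0.155 = 0.00741675
Total = 0.02434855.
P(M2 | evidence) = 0.01116 / 0.02434855 ≈ 0.458.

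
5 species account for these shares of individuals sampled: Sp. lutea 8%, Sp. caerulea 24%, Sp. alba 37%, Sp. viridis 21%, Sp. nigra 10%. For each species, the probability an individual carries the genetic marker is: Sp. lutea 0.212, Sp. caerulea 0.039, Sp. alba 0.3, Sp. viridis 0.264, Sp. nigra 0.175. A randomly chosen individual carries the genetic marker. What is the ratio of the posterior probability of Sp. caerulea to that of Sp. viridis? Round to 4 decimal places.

0.1688

Compute prior × likelihood for every hypothesis:
  Sp. lutea: 0.08 × 0.212 = 0.01696
  Sp. caerulea: 0.24 × 0.039 = 0.00936
  Sp. alba: 0.37 × 0.3 = 0.111
  Sp. viridis: 0.21 × 0.264 = 0.05544
  Sp. nigra: 0.1 × 0.175 = 0.0175
Total = 0.21026.
The ratio is 0.00936 / 0.05544 (the normalizer cancels) = 0.1688.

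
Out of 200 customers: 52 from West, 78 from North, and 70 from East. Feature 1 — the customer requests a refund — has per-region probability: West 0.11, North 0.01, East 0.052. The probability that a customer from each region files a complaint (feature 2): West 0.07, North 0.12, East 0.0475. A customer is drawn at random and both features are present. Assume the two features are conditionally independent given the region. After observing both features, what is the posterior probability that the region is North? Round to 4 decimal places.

Compute prior × likelihood for every hypothesis:
  West: 0.26 × 0.11 × 0.07 = 0.002002
  North: 0.39 × 0.01 × 0.12 = 0.000468
  East: 0.35 × 0.052 × 0.0475 = 0.0008645
Sum = 0.0033345.
P(North | evidence) = 0.000468 / 0.0033345 ≈ 0.1404.

0.1404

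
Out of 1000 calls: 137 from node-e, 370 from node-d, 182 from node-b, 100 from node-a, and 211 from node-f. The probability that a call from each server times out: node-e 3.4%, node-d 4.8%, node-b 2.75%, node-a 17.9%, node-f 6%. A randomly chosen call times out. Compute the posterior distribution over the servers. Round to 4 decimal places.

node-e 0.0803, node-d 0.3063, node-b 0.0863, node-a 0.3087, node-f 0.2183

Unnormalized posteriors (prior × likelihood):
  node-e: 0.137 × 0.034 = 0.004658
  node-d: 0.37 × 0.048 = 0.01776
  node-b: 0.182 × 0.0275 = 0.005005
  node-a: 0.1 × 0.179 = 0.0179
  node-f: 0.211 × 0.06 = 0.01266
Sum = 0.057983.
P(node-e | timeout) = 0.004658/0.057983 ≈ 0.0803
P(node-d | timeout) = 0.01776/0.057983 ≈ 0.3063
P(node-b | timeout) = 0.005005/0.057983 ≈ 0.0863
P(node-a | timeout) = 0.0179/0.057983 ≈ 0.3087
P(node-f | timeout) = 0.01266/0.057983 ≈ 0.2183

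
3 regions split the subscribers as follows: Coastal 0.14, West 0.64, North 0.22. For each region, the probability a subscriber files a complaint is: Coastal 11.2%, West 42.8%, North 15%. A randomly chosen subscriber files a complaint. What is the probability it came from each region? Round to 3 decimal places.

Coastal 0.049, West 0.849, North 0.102

Compute prior × likelihood for every hypothesis:
  Coastal: 0.14 × 0.112 = 0.01568
  West: 0.64 × 0.428 = 0.27392
  North: 0.22 × 0.15 = 0.033
Normalizing constant = 0.3226.
P(Coastal | complaint) = 0.01568/0.3226 ≈ 0.049
P(West | complaint) = 0.27392/0.3226 ≈ 0.849
P(North | complaint) = 0.033/0.3226 ≈ 0.102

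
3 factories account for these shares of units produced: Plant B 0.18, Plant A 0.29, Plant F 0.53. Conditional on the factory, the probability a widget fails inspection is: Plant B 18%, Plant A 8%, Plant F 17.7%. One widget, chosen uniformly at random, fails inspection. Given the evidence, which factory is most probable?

Unnormalized posteriors (prior × likelihood):
  Plant B: 0.18 × 0.18 = 0.0324
  Plant A: 0.29 × 0.08 = 0.0232
  Plant F: 0.53 × 0.177 = 0.09381
Normalizing constant = 0.14941.
Largest term belongs to Plant F, so Plant F is most probable.

Plant F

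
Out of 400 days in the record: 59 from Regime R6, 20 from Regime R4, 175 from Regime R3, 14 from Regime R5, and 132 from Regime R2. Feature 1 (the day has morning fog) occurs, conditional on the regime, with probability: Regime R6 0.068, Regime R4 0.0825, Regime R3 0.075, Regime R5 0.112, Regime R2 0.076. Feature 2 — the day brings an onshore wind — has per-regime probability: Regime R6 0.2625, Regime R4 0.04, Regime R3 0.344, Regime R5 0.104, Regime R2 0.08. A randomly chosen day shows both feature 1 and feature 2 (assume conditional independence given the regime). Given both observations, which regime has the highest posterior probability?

Unnormalized posteriors (prior × likelihood):
  Regime R6: 0.1475 × 0.068 × 0.2625 = 0.002632875
  Regime R4: 0.05 × 0.0825 × 0.04 = 0.000165
  Regime R3: 0.4375 × 0.075 × 0.344 = 0.0112875
  Regime R5: 0.035 × 0.112 × 0.104 = 0.00040768
  Regime R2: 0.33 × 0.076 × 0.08 = 0.0020064
Normalizing constant = 0.016499455.
Largest term belongs to Regime R3, so Regime R3 is most probable.

Regime R3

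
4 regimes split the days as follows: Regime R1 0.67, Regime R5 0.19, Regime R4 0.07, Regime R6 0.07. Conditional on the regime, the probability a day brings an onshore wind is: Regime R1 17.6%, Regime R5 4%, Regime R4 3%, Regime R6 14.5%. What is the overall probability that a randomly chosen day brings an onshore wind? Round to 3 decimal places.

By Bayes' rule, posterior ∝ prior × likelihood:
  Regime R1: 0.67 × 0.176 = 0.11792
  Regime R5: 0.19 × 0.04 = 0.0076
  Regime R4: 0.07 × 0.03 = 0.0021
  Regime R6: 0.07 × 0.145 = 0.01015
P(onshore) = 0.11792 + 0.0076 + 0.0021 + 0.01015 = 0.13777 → 0.138.

0.138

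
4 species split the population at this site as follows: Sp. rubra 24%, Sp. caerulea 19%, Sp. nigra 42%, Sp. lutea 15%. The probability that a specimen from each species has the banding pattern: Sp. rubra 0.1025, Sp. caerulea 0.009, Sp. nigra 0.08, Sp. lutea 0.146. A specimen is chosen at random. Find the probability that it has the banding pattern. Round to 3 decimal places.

0.082

Prior × likelihood for each hypothesis:
  Sp. rubra: 0.24 × 0.1025 = 0.0246
  Sp. caerulea: 0.19 × 0.009 = 0.00171
  Sp. nigra: 0.42 × 0.08 = 0.0336
  Sp. lutea: 0.15 × 0.146 = 0.0219
P(banded) = 0.0246 + 0.00171 + 0.0336 + 0.0219 = 0.08181 → 0.082.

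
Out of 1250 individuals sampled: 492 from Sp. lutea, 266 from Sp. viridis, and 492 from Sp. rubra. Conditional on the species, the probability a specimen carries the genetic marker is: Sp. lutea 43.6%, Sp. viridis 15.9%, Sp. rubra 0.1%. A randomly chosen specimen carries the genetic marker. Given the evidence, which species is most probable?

Sp. lutea

Compute prior × likelihood for every hypothesis:
  Sp. lutea: 0.3936 × 0.436 = 0.1716096
  Sp. viridis: 0.2128 × 0.159 = 0.0338352
  Sp. rubra: 0.3936 × 0.001 = 0.0003936
Sum = 0.2058384.
Largest term belongs to Sp. lutea, so Sp. lutea is most probable.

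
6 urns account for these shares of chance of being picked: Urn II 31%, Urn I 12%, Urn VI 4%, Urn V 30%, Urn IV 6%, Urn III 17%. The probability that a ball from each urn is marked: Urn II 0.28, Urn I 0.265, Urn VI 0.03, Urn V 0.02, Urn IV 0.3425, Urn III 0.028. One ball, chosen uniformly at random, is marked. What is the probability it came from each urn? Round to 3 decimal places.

Prior × likelihood for each hypothesis:
  Urn II: 0.31 × 0.28 = 0.0868
  Urn I: 0.12 × 0.265 = 0.0318
  Urn VI: 0.04 × 0.03 = 0.0012
  Urn V: 0.3 × 0.02 = 0.006
  Urn IV: 0.06 × 0.3425 = 0.02055
  Urn III: 0.17 × 0.028 = 0.00476
Total = 0.15111.
P(Urn II | marked) = 0.0868/0.15111 ≈ 0.574
P(Urn I | marked) = 0.0318/0.15111 ≈ 0.210
P(Urn VI | marked) = 0.0012/0.15111 ≈ 0.008
P(Urn V | marked) = 0.006/0.15111 ≈ 0.040
P(Urn IV | marked) = 0.02055/0.15111 ≈ 0.136
P(Urn III | marked) = 0.00476/0.15111 ≈ 0.032

Urn II 0.574, Urn I 0.210, Urn VI 0.008, Urn V 0.040, Urn IV 0.136, Urn III 0.032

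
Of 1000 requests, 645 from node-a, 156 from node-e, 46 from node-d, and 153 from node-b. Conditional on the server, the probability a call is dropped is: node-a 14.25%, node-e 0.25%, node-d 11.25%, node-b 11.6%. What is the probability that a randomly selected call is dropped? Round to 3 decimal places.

0.115

Compute prior × likelihood for every hypothesis:
  node-a: 0.645 × 0.1425 = 0.0919125
  node-e: 0.156 × 0.0025 = 0.00039
  node-d: 0.046 × 0.1125 = 0.005175
  node-b: 0.153 × 0.116 = 0.017748
P(dropped) = 0.0919125 + 0.00039 + 0.005175 + 0.017748 = 0.1152255 → 0.115.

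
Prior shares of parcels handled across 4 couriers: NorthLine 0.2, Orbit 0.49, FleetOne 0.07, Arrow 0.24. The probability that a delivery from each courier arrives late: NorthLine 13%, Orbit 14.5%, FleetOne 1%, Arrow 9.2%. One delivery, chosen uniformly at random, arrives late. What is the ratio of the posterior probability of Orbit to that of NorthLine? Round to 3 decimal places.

2.733

By Bayes' rule, posterior ∝ prior × likelihood:
  NorthLine: 0.2 × 0.13 = 0.026
  Orbit: 0.49 × 0.145 = 0.07105
  FleetOne: 0.07 × 0.01 = 0.0007
  Arrow: 0.24 × 0.092 = 0.02208
Normalizing constant = 0.11983.
The ratio is 0.07105 / 0.026 (the normalizer cancels) = 2.733.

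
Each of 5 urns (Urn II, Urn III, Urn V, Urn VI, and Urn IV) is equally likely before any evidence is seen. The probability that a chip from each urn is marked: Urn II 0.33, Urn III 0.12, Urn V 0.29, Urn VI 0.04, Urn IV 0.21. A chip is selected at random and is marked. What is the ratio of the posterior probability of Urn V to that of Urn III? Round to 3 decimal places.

2.417

With a uniform prior (1/5 each), posterior ∝ likelihood:
  Urn II: 0.33
  Urn III: 0.12
  Urn V: 0.29
  Urn VI: 0.04
  Urn IV: 0.21
Sum = 0.99.
The ratio is 0.29 / 0.12 (the normalizer cancels) = 2.417.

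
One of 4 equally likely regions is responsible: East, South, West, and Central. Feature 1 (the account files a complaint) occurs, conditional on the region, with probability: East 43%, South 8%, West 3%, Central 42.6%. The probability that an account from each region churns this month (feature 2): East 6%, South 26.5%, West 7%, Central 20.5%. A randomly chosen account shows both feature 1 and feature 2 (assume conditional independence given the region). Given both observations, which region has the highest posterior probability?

Central

With a uniform prior (1/4 each), posterior ∝ likelihood:
  East: 0.43 × 0.06 = 0.0258
  South: 0.08 × 0.265 = 0.0212
  West: 0.03 × 0.07 = 0.0021
  Central: 0.426 × 0.205 = 0.08733
Sum = 0.13643.
Largest term belongs to Central, so Central is most probable.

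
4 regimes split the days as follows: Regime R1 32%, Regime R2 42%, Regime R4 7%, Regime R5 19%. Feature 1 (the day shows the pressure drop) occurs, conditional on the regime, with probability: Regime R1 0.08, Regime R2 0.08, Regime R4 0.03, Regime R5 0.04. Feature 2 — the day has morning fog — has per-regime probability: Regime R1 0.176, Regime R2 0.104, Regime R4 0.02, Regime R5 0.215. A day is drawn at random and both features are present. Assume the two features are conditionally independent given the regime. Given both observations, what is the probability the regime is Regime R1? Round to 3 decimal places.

0.466

Compute prior × likelihood for every hypothesis:
  Regime R1: 0.32 × 0.08 × 0.176 = 0.0045056
  Regime R2: 0.42 × 0.08 × 0.104 = 0.0034944
  Regime R4: 0.07 × 0.03 × 0.02 = 0.000042
  Regime R5: 0.19 × 0.04 × 0.215 = 0.001634
Normalizing constant = 0.009676.
P(Regime R1 | evidence) = 0.0045056 / 0.009676 ≈ 0.466.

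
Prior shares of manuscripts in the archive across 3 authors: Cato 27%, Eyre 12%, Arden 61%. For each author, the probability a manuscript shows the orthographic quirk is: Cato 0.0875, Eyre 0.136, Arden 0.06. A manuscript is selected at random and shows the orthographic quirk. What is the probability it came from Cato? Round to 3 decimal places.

Compute prior × likelihood for every hypothesis:
  Cato: 0.27 × 0.0875 = 0.023625
  Eyre: 0.12 × 0.136 = 0.01632
  Arden: 0.61 × 0.06 = 0.0366
Total = 0.076545.
P(Cato | evidence) = 0.023625 / 0.076545 ≈ 0.309.

0.309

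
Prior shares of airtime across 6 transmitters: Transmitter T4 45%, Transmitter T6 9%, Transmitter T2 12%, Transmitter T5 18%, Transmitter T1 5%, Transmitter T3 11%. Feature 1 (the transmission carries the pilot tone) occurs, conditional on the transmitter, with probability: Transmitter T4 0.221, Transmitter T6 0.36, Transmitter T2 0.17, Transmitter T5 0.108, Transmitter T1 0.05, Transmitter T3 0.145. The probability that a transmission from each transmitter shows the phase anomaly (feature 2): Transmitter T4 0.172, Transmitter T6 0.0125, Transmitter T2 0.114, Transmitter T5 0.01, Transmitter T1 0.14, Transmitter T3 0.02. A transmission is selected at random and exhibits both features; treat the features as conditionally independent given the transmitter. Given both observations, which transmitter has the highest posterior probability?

Transmitter T4

Prior × likelihood for each hypothesis:
  Transmitter T4: 0.45 × 0.221 × 0.172 = 0.0171054
  Transmitter T6: 0.09 × 0.36 × 0.0125 = 0.000405
  Transmitter T2: 0.12 × 0.17 × 0.114 = 0.0023256
  Transmitter T5: 0.18 × 0.108 × 0.01 = 0.0001944
  Transmitter T1: 0.05 × 0.05 × 0.14 = 0.00035
  Transmitter T3: 0.11 × 0.145 × 0.02 = 0.000319
Normalizing constant = 0.0206994.
Largest term belongs to Transmitter T4, so Transmitter T4 is most probable.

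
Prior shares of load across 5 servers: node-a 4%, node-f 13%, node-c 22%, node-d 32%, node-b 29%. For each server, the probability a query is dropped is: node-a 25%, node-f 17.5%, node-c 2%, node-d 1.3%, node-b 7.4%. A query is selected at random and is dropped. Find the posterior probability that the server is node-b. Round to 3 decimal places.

Compute prior × likelihood for every hypothesis:
  node-a: 0.04 × 0.25 = 0.01
  node-f: 0.13 × 0.175 = 0.02275
  node-c: 0.22 × 0.02 = 0.0044
  node-d: 0.32 × 0.013 = 0.00416
  node-b: 0.29 × 0.074 = 0.02146
Sum = 0.06277.
P(node-b | evidence) = 0.02146 / 0.06277 ≈ 0.342.

0.342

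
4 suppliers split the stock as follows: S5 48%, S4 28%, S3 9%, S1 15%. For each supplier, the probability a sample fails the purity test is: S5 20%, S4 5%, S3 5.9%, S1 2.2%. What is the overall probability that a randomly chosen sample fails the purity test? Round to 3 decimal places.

Prior × likelihood for each hypothesis:
  S5: 0.48 × 0.2 = 0.096
  S4: 0.28 × 0.05 = 0.014
  S3: 0.09 × 0.059 = 0.00531
  S1: 0.15 × 0.022 = 0.0033
P(off-spec) = 0.096 + 0.014 + 0.00531 + 0.0033 = 0.11861 → 0.119.

0.119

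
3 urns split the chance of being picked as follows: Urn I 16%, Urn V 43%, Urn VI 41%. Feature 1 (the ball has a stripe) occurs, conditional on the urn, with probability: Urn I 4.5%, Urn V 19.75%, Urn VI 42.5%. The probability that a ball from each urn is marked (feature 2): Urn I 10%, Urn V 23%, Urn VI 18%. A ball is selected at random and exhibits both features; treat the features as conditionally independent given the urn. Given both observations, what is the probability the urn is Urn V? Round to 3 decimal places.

0.378

Compute prior × likelihood for every hypothesis:
  Urn I: 0.16 × 0.045 × 0.1 = 0.00072
  Urn V: 0.43 × 0.1975 × 0.23 = 0.01953275
  Urn VI: 0.41 × 0.425 × 0.18 = 0.031365
Sum = 0.05161775.
P(Urn V | evidence) = 0.01953275 / 0.05161775 ≈ 0.378.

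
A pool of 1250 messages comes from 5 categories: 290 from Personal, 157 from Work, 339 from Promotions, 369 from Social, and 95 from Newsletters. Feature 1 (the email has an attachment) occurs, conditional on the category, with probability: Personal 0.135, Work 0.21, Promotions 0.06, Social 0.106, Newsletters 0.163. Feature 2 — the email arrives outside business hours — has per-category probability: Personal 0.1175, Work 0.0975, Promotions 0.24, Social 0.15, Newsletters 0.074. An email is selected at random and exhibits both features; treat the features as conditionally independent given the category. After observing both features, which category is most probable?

Unnormalized posteriors (prior × likelihood):
  Personal: 0.232 × 0.135 × 0.1175 = 0.0036801
  Work: 0.1256 × 0.21 × 0.0975 = 0.00257166
  Promotions: 0.2712 × 0.06 × 0.24 = 0.00390528
  Social: 0.2952 × 0.106 × 0.15 = 0.00469368
  Newsletters: 0.076 × 0.163 × 0.074 = 0.000916712
Normalizing constant = 0.015767432.
Largest term belongs to Social, so Social is most probable.

Social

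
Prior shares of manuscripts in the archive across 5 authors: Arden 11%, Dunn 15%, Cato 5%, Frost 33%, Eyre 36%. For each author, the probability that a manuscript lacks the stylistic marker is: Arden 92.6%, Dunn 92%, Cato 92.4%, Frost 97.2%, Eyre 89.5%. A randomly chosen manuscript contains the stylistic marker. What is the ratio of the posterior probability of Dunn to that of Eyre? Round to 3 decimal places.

0.317

Taking complements, P(marker | each) = Arden 0.074, Dunn 0.08, Cato 0.076, Frost 0.028, Eyre 0.105.
By Bayes' rule, posterior ∝ prior × likelihood:
  Arden: 0.11 × 0.074 = 0.00814
  Dunn: 0.15 × 0.08 = 0.012
  Cato: 0.05 × 0.076 = 0.0038
  Frost: 0.33 × 0.028 = 0.00924
  Eyre: 0.36 × 0.105 = 0.0378
Sum = 0.07098.
The ratio is 0.012 / 0.0378 (the normalizer cancels) = 0.317.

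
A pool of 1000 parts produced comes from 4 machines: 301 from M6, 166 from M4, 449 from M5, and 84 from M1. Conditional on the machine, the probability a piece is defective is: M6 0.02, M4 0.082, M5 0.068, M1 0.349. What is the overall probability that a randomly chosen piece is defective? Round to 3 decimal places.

Unnormalized posteriors (prior × likelihood):
  M6: 0.301 × 0.02 = 0.00602
  M4: 0.166 × 0.082 = 0.013612
  M5: 0.449 × 0.068 = 0.030532
  M1: 0.084 × 0.349 = 0.029316
P(defective) = 0.00602 + 0.013612 + 0.030532 + 0.029316 = 0.07948 → 0.079.

0.079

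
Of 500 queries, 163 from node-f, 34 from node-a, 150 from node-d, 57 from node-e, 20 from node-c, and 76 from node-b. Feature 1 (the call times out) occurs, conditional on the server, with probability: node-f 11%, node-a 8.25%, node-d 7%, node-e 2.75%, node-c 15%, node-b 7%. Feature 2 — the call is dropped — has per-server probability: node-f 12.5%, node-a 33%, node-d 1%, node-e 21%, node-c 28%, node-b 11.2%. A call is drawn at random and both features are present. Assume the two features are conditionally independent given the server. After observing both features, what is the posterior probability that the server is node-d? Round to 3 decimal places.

By Bayes' rule, posterior ∝ prior × likelihood:
  node-f: 0.326 × 0.11 × 0.125 = 0.0044825
  node-a: 0.068 × 0.0825 × 0.33 = 0.0018513
  node-d: 0.3 × 0.07 × 0.01 = 0.00021
  node-e: 0.114 × 0.0275 × 0.21 = 0.00065835
  node-c: 0.04 × 0.15 × 0.28 = 0.00168
  node-b: 0.152 × 0.07 × 0.112 = 0.00119168
Sum = 0.01007383.
P(node-d | evidence) = 0.00021 / 0.01007383 ≈ 0.021.

0.021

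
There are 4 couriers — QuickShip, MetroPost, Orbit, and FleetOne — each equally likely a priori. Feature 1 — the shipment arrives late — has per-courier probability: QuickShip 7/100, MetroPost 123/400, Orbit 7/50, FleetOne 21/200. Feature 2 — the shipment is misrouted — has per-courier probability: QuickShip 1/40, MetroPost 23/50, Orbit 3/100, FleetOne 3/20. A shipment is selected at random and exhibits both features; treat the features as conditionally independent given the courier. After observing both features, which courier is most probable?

MetroPost

With a uniform prior (1/4 each), posterior ∝ likelihood:
  QuickShip: 0.07 × 0.025 = 0.00175
  MetroPost: 0.3075 × 0.46 = 0.14145
  Orbit: 0.14 × 0.03 = 0.0042
  FleetOne: 0.105 × 0.15 = 0.01575
Normalizing constant = 0.16315.
Largest term belongs to MetroPost, so MetroPost is most probable.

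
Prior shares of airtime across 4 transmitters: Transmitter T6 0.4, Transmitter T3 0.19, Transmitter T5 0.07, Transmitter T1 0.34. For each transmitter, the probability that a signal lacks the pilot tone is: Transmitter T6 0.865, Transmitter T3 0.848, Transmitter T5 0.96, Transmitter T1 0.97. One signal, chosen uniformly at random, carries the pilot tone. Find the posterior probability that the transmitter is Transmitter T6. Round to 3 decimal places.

Taking complements, P(pilot | each) = Transmitter T6 0.135, Transmitter T3 0.152, Transmitter T5 0.04, Transmitter T1 0.03.
By Bayes' rule, posterior ∝ prior × likelihood:
  Transmitter T6: 0.4 × 0.135 = 0.054
  Transmitter T3: 0.19 × 0.152 = 0.02888
  Transmitter T5: 0.07 × 0.04 = 0.0028
  Transmitter T1: 0.34 × 0.03 = 0.0102
Normalizing constant = 0.09588.
P(Transmitter T6 | evidence) = 0.054 / 0.09588 ≈ 0.563.

0.563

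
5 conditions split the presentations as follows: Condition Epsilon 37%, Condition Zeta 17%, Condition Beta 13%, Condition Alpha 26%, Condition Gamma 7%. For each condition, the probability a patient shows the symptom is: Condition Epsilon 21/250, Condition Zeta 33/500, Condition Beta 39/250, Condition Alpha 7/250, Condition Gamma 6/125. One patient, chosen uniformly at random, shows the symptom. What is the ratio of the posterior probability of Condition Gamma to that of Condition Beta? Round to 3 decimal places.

0.166

Prior × likelihood for each hypothesis:
  Condition Epsilon: 0.37 × 0.084 = 0.03108
  Condition Zeta: 0.17 × 0.066 = 0.01122
  Condition Beta: 0.13 × 0.156 = 0.02028
  Condition Alpha: 0.26 × 0.028 = 0.00728
  Condition Gamma: 0.07 × 0.048 = 0.00336
Normalizing constant = 0.07322.
The ratio is 0.00336 / 0.02028 (the normalizer cancels) = 0.166.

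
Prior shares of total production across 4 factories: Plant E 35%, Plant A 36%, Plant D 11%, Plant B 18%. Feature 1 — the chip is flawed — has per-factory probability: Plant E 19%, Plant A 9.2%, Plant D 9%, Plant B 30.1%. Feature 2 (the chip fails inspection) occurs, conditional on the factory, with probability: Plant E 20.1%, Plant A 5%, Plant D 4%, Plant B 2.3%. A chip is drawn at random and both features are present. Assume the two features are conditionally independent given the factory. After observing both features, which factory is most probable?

By Bayes' rule, posterior ∝ prior × likelihood:
  Plant E: 0.35 × 0.19 × 0.201 = 0.0133665
  Plant A: 0.36 × 0.092 × 0.05 = 0.001656
  Plant D: 0.11 × 0.09 × 0.04 = 0.000396
  Plant B: 0.18 × 0.301 × 0.023 = 0.00124614
Normalizing constant = 0.01666464.
Largest term belongs to Plant E, so Plant E is most probable.

Plant E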